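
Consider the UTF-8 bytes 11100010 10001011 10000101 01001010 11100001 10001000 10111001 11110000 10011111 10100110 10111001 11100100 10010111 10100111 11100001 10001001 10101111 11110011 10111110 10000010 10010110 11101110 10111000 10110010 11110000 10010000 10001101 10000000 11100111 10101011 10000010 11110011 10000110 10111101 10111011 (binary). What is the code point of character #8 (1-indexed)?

U+EE32

Offset 0: leading byte 0xE2 = 11100010 → 3-byte char #1 = E2 8B 85.
Offset 3: leading byte 0x4A = 01001010 → 1-byte char #2 = 4A.
Offset 4: leading byte 0xE1 = 11100001 → 3-byte char #3 = E1 88 B9.
Offset 7: leading byte 0xF0 = 11110000 → 4-byte char #4 = F0 9F A6 B9.
Offset 11: leading byte 0xE4 = 11100100 → 3-byte char #5 = E4 97 A7.
Offset 14: leading byte 0xE1 = 11100001 → 3-byte char #6 = E1 89 AF.
Offset 17: leading byte 0xF3 = 11110011 → 4-byte char #7 = F3 BE 82 96.
Offset 21: leading byte 0xEE = 11101110 → 3-byte char #8 = EE B8 B2.
Leading byte 0xEE = 11101110 matches 1110xxxx → 3-byte sequence.
Byte 1: 0xEE = 11101110, payload 1110 (4 bits).
Byte 2: 0xB8 = 10111000 (10xxxxxx ✓), payload 111000.
Byte 3: 0xB2 = 10110010 (10xxxxxx ✓), payload 110010.
Concatenate: 1110111000110010 = 0xEE32 (16 bits → U+EE32).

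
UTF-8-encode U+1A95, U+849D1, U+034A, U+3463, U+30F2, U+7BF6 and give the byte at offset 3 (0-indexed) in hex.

0xF2

U+1A95 → 3-byte form E1 AA 95 at offsets 0–2.
U+849D1 → 4-byte form F2 84 A7 91 at offsets 3–6.
Offset 3 falls in char 2's range; it's byte 1 of F2 84 A7 91 = 0xF2.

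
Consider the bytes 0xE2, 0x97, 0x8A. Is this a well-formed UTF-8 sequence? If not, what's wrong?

Leading byte 0xE2 = 11100010 → 3-byte form.
Continuation bytes 0x97=10010111, 0x8A=10001010 all match 10xxxxxx.
Decoded value 0x25CA is ≥ 0x800 (shortest form) and not a surrogate.

valid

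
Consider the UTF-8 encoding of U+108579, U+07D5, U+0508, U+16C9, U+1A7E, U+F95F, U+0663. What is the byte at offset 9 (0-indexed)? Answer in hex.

U+108579 → 4-byte form F4 88 95 B9 at offsets 0–3.
U+07D5 → 2-byte form DF 95 at offsets 4–5.
U+0508 → 2-byte form D4 88 at offsets 6–7.
U+16C9 → 3-byte form E1 9B 89 at offsets 8–10.
Offset 9 falls in char 4's range; it's byte 2 of E1 9B 89 = 0x9B.

0x9B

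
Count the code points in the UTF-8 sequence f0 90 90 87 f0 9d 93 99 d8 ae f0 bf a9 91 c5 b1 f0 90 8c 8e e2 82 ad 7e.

Byte at offset 0: 0xF0 = 11110000 → 4-byte char (#1). Advance 4.
Byte at offset 4: 0xF0 = 11110000 → 4-byte char (#2). Advance 4.
Byte at offset 8: 0xD8 = 11011000 → 2-byte char (#3). Advance 2.
Byte at offset 10: 0xF0 = 11110000 → 4-byte char (#4). Advance 4.
Byte at offset 14: 0xC5 = 11000101 → 2-byte char (#5). Advance 2.
Byte at offset 16: 0xF0 = 11110000 → 4-byte char (#6). Advance 4.
Byte at offset 20: 0xE2 = 11100010 → 3-byte char (#7). Advance 3.
Byte at offset 23: 0x7E = 01111110 → 1-byte char (#8). Advance 1.
Reached end at offset 24 after 8 code points.

8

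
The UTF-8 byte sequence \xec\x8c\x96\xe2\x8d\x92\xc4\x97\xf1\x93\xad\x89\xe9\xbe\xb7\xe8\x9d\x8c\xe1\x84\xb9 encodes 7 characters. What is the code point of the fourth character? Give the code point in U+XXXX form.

U+53B49

Offset 0: leading byte 0xEC = 11101100 → 3-byte char #1 = EC 8C 96.
Offset 3: leading byte 0xE2 = 11100010 → 3-byte char #2 = E2 8D 92.
Offset 6: leading byte 0xC4 = 11000100 → 2-byte char #3 = C4 97.
Offset 8: leading byte 0xF1 = 11110001 → 4-byte char #4 = F1 93 AD 89.
Leading byte 0xF1 = 11110001 matches 11110xxx → 4-byte sequence.
Byte 1: 0xF1 = 11110001, payload 001 (3 bits).
Byte 2: 0x93 = 10010011 (10xxxxxx ✓), payload 010011.
Byte 3: 0xAD = 10101101 (10xxxxxx ✓), payload 101101.
Byte 4: 0x89 = 10001001 (10xxxxxx ✓), payload 001001.
Concatenate: 001010011101101001001 = 0x53B49 (21 bits → U+53B49).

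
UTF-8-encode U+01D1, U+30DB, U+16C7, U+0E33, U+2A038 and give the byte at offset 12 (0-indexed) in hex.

U+01D1 → 2-byte form C7 91 at offsets 0–1.
U+30DB → 3-byte form E3 83 9B at offsets 2–4.
U+16C7 → 3-byte form E1 9B 87 at offsets 5–7.
U+0E33 → 3-byte form E0 B8 B3 at offsets 8–10.
U+2A038 → 4-byte form F0 AA 80 B8 at offsets 11–14.
Offset 12 falls in char 5's range; it's byte 2 of F0 AA 80 B8 = 0xAA.

0xAA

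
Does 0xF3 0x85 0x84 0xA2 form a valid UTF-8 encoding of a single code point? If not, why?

Leading byte 0xF3 = 11110011 → 4-byte form.
Continuation bytes 0x85=10000101, 0x84=10000100, 0xA2=10100010 all match 10xxxxxx.
Decoded value 0xC5122 is ≥ 0x10000 (shortest form) and not a surrogate.

valid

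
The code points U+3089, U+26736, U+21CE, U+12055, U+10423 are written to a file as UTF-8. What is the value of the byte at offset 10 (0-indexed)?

0xF0

U+3089 → 3-byte form E3 82 89 at offsets 0–2.
U+26736 → 4-byte form F0 A6 9C B6 at offsets 3–6.
U+21CE → 3-byte form E2 87 8E at offsets 7–9.
U+12055 → 4-byte form F0 92 81 95 at offsets 10–13.
Offset 10 falls in char 4's range; it's byte 1 of F0 92 81 95 = 0xF0.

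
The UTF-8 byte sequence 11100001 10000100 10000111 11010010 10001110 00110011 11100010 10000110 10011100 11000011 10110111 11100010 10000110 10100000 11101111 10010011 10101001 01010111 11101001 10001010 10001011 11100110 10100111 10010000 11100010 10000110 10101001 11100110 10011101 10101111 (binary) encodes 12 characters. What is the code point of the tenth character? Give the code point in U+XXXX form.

Offset 0: leading byte 0xE1 = 11100001 → 3-byte char #1 = E1 84 87.
Offset 3: leading byte 0xD2 = 11010010 → 2-byte char #2 = D2 8E.
Offset 5: leading byte 0x33 = 00110011 → 1-byte char #3 = 33.
Offset 6: leading byte 0xE2 = 11100010 → 3-byte char #4 = E2 86 9C.
Offset 9: leading byte 0xC3 = 11000011 → 2-byte char #5 = C3 B7.
Offset 11: leading byte 0xE2 = 11100010 → 3-byte char #6 = E2 86 A0.
Offset 14: leading byte 0xEF = 11101111 → 3-byte char #7 = EF 93 A9.
Offset 17: leading byte 0x57 = 01010111 → 1-byte char #8 = 57.
Offset 18: leading byte 0xE9 = 11101001 → 3-byte char #9 = E9 8A 8B.
Offset 21: leading byte 0xE6 = 11100110 → 3-byte char #10 = E6 A7 90.
Leading byte 0xE6 = 11100110 matches 1110xxxx → 3-byte sequence.
Byte 1: 0xE6 = 11100110, payload 0110 (4 bits).
Byte 2: 0xA7 = 10100111 (10xxxxxx ✓), payload 100111.
Byte 3: 0x90 = 10010000 (10xxxxxx ✓), payload 010000.
Concatenate: 0110100111010000 = 0x69D0 (16 bits → U+69D0).

U+69D0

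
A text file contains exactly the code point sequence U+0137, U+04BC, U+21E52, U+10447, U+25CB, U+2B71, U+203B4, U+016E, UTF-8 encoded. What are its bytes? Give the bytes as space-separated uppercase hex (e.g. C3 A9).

U+0137: 2-byte form → C4 B7.
U+04BC: 2-byte form → D2 BC.
U+21E52: 4-byte form → F0 A1 B9 92.
U+10447: 4-byte form → F0 90 91 87.
U+25CB: 3-byte form → E2 97 8B.
U+2B71: 3-byte form → E2 AD B1.
U+203B4: 4-byte form → F0 A0 8E B4.
U+016E: 2-byte form → C5 AE.
Concatenated (24 bytes): C4 B7 D2 BC F0 A1 B9 92 F0 90 91 87 E2 97 8B E2 AD B1 F0 A0 8E B4 C5 AE.

C4 B7 D2 BC F0 A1 B9 92 F0 90 91 87 E2 97 8B E2 AD B1 F0 A0 8E B4 C5 AE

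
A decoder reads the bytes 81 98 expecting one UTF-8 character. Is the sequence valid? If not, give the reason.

Byte 0x81 = 10000001 has the form 10xxxxxx — a continuation byte — but there is no preceding leading byte.

invalid (continuation byte with no leading byte)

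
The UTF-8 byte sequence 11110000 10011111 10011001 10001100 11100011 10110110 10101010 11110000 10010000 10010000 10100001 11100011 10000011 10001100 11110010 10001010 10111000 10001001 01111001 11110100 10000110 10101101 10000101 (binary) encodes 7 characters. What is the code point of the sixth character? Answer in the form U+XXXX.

U+0079

Offset 0: leading byte 0xF0 = 11110000 → 4-byte char #1 = F0 9F 99 8C.
Offset 4: leading byte 0xE3 = 11100011 → 3-byte char #2 = E3 B6 AA.
Offset 7: leading byte 0xF0 = 11110000 → 4-byte char #3 = F0 90 90 A1.
Offset 11: leading byte 0xE3 = 11100011 → 3-byte char #4 = E3 83 8C.
Offset 14: leading byte 0xF2 = 11110010 → 4-byte char #5 = F2 8A B8 89.
Offset 18: leading byte 0x79 = 01111001 → 1-byte char #6 = 79.
Leading byte 0x79 = 01111001 matches 0xxxxxxx → 1-byte sequence.
Byte 1: 0x79 = 01111001, payload 1111001 (7 bits).
Concatenate: 1111001 = 0x79 (7 bits → U+0079).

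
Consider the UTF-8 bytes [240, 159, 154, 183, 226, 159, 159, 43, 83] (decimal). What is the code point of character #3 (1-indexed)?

Offset 0: leading byte 0xF0 = 11110000 → 4-byte char #1 = F0 9F 9A B7.
Offset 4: leading byte 0xE2 = 11100010 → 3-byte char #2 = E2 9F 9F.
Offset 7: leading byte 0x2B = 00101011 → 1-byte char #3 = 2B.
Leading byte 0x2B = 00101011 matches 0xxxxxxx → 1-byte sequence.
Byte 1: 0x2B = 00101011, payload 0101011 (7 bits).
Concatenate: 0101011 = 0x2B (7 bits → U+002B).

U+002B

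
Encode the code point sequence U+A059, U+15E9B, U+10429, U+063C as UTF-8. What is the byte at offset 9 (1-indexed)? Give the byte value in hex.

1-indexed offset 9 is 0-indexed offset 8.
U+A059 → 3-byte form EA 81 99 at offsets 0–2.
U+15E9B → 4-byte form F0 95 BA 9B at offsets 3–6.
U+10429 → 4-byte form F0 90 90 A9 at offsets 7–10.
Offset 8 falls in char 3's range; it's byte 2 of F0 90 90 A9 = 0x90.

0x90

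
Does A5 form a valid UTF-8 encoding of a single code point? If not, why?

invalid (continuation byte with no leading byte)

Byte 0xA5 = 10100101 has the form 10xxxxxx — a continuation byte — but there is no preceding leading byte.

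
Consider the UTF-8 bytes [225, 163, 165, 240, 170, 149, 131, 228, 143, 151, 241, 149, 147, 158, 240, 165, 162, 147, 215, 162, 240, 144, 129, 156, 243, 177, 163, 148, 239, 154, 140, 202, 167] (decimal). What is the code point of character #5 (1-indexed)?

Offset 0: leading byte 0xE1 = 11100001 → 3-byte char #1 = E1 A3 A5.
Offset 3: leading byte 0xF0 = 11110000 → 4-byte char #2 = F0 AA 95 83.
Offset 7: leading byte 0xE4 = 11100100 → 3-byte char #3 = E4 8F 97.
Offset 10: leading byte 0xF1 = 11110001 → 4-byte char #4 = F1 95 93 9E.
Offset 14: leading byte 0xF0 = 11110000 → 4-byte char #5 = F0 A5 A2 93.
Leading byte 0xF0 = 11110000 matches 11110xxx → 4-byte sequence.
Byte 1: 0xF0 = 11110000, payload 000 (3 bits).
Byte 2: 0xA5 = 10100101 (10xxxxxx ✓), payload 100101.
Byte 3: 0xA2 = 10100010 (10xxxxxx ✓), payload 100010.
Byte 4: 0x93 = 10010011 (10xxxxxx ✓), payload 010011.
Concatenate: 000100101100010010011 = 0x25893 (21 bits → U+25893).

U+25893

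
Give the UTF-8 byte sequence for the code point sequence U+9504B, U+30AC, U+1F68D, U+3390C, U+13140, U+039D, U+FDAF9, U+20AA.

F2 95 81 8B E3 82 AC F0 9F 9A 8D F0 B3 A4 8C F0 93 85 80 CE 9D F3 BD AB B9 E2 82 AA

U+9504B: 4-byte form → F2 95 81 8B.
U+30AC: 3-byte form → E3 82 AC.
U+1F68D: 4-byte form → F0 9F 9A 8D.
U+3390C: 4-byte form → F0 B3 A4 8C.
U+13140: 4-byte form → F0 93 85 80.
U+039D: 2-byte form → CE 9D.
U+FDAF9: 4-byte form → F3 BD AB B9.
U+20AA: 3-byte form → E2 82 AA.
Concatenated (28 bytes): F2 95 81 8B E3 82 AC F0 9F 9A 8D F0 B3 A4 8C F0 93 85 80 CE 9D F3 BD AB B9 E2 82 AA.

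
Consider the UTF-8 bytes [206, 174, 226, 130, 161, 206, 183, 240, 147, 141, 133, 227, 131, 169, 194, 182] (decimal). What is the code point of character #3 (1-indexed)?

Offset 0: leading byte 0xCE = 11001110 → 2-byte char #1 = CE AE.
Offset 2: leading byte 0xE2 = 11100010 → 3-byte char #2 = E2 82 A1.
Offset 5: leading byte 0xCE = 11001110 → 2-byte char #3 = CE B7.
Leading byte 0xCE = 11001110 matches 110xxxxx → 2-byte sequence.
Byte 1: 0xCE = 11001110, payload 01110 (5 bits).
Byte 2: 0xB7 = 10110111 (10xxxxxx ✓), payload 110111.
Concatenate: 01110110111 = 0x3B7 (11 bits → U+03B7).

U+03B7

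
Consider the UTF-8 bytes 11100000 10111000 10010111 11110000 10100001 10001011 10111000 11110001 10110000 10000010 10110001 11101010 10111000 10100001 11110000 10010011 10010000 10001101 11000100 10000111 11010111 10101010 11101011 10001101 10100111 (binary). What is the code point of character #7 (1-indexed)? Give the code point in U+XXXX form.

Offset 0: leading byte 0xE0 = 11100000 → 3-byte char #1 = E0 B8 97.
Offset 3: leading byte 0xF0 = 11110000 → 4-byte char #2 = F0 A1 8B B8.
Offset 7: leading byte 0xF1 = 11110001 → 4-byte char #3 = F1 B0 82 B1.
Offset 11: leading byte 0xEA = 11101010 → 3-byte char #4 = EA B8 A1.
Offset 14: leading byte 0xF0 = 11110000 → 4-byte char #5 = F0 93 90 8D.
Offset 18: leading byte 0xC4 = 11000100 → 2-byte char #6 = C4 87.
Offset 20: leading byte 0xD7 = 11010111 → 2-byte char #7 = D7 AA.
Leading byte 0xD7 = 11010111 matches 110xxxxx → 2-byte sequence.
Byte 1: 0xD7 = 11010111, payload 10111 (5 bits).
Byte 2: 0xAA = 10101010 (10xxxxxx ✓), payload 101010.
Concatenate: 10111101010 = 0x5EA (11 bits → U+05EA).

U+05EA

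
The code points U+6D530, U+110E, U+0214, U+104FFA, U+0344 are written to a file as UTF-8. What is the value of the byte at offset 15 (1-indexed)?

1-indexed offset 15 is 0-indexed offset 14.
U+6D530 → 4-byte form F1 AD 94 B0 at offsets 0–3.
U+110E → 3-byte form E1 84 8E at offsets 4–6.
U+0214 → 2-byte form C8 94 at offsets 7–8.
U+104FFA → 4-byte form F4 84 BF BA at offsets 9–12.
U+0344 → 2-byte form CD 84 at offsets 13–14.
Offset 14 falls in char 5's range; it's byte 2 of CD 84 = 0x84.

0x84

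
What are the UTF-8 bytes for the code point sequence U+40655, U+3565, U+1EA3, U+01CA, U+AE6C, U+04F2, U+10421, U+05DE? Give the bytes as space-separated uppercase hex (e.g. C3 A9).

U+40655: 4-byte form → F1 80 99 95.
U+3565: 3-byte form → E3 95 A5.
U+1EA3: 3-byte form → E1 BA A3.
U+01CA: 2-byte form → C7 8A.
U+AE6C: 3-byte form → EA B9 AC.
U+04F2: 2-byte form → D3 B2.
U+10421: 4-byte form → F0 90 90 A1.
U+05DE: 2-byte form → D7 9E.
Concatenated (23 bytes): F1 80 99 95 E3 95 A5 E1 BA A3 C7 8A EA B9 AC D3 B2 F0 90 90 A1 D7 9E.

F1 80 99 95 E3 95 A5 E1 BA A3 C7 8A EA B9 AC D3 B2 F0 90 90 A1 D7 9E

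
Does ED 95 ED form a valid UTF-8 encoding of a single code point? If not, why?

invalid (non-continuation byte where continuation expected)

Leading byte 0xED = 11101101 → 3-byte form.
Byte 3 is 0xED = 11101101, which is not 10xxxxxx — expected a continuation byte.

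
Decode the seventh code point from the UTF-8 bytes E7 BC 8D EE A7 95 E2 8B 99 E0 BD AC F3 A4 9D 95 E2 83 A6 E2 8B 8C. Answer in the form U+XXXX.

U+22CC

Offset 0: leading byte 0xE7 = 11100111 → 3-byte char #1 = E7 BC 8D.
Offset 3: leading byte 0xEE = 11101110 → 3-byte char #2 = EE A7 95.
Offset 6: leading byte 0xE2 = 11100010 → 3-byte char #3 = E2 8B 99.
Offset 9: leading byte 0xE0 = 11100000 → 3-byte char #4 = E0 BD AC.
Offset 12: leading byte 0xF3 = 11110011 → 4-byte char #5 = F3 A4 9D 95.
Offset 16: leading byte 0xE2 = 11100010 → 3-byte char #6 = E2 83 A6.
Offset 19: leading byte 0xE2 = 11100010 → 3-byte char #7 = E2 8B 8C.
Leading byte 0xE2 = 11100010 matches 1110xxxx → 3-byte sequence.
Byte 1: 0xE2 = 11100010, payload 0010 (4 bits).
Byte 2: 0x8B = 10001011 (10xxxxxx ✓), payload 001011.
Byte 3: 0x8C = 10001100 (10xxxxxx ✓), payload 001100.
Concatenate: 0010001011001100 = 0x22CC (16 bits → U+22CC).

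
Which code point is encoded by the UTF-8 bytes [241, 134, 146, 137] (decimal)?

U+46489

Leading byte 0xF1 = 11110001 matches 11110xxx → 4-byte sequence.
Byte 1: 0xF1 = 11110001, payload 001 (3 bits).
Byte 2: 0x86 = 10000110 (10xxxxxx ✓), payload 000110.
Byte 3: 0x92 = 10010010 (10xxxxxx ✓), payload 010010.
Byte 4: 0x89 = 10001001 (10xxxxxx ✓), payload 001001.
Concatenate: 001000110010010001001 = 0x46489 (21 bits → U+46489).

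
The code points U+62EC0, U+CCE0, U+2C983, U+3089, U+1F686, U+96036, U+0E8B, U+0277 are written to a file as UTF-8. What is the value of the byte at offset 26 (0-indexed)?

U+62EC0 → 4-byte form F1 A2 BB 80 at offsets 0–3.
U+CCE0 → 3-byte form EC B3 A0 at offsets 4–6.
U+2C983 → 4-byte form F0 AC A6 83 at offsets 7–10.
U+3089 → 3-byte form E3 82 89 at offsets 11–13.
U+1F686 → 4-byte form F0 9F 9A 86 at offsets 14–17.
U+96036 → 4-byte form F2 96 80 B6 at offsets 18–21.
U+0E8B → 3-byte form E0 BA 8B at offsets 22–24.
U+0277 → 2-byte form C9 B7 at offsets 25–26.
Offset 26 falls in char 8's range; it's byte 2 of C9 B7 = 0xB7.

0xB7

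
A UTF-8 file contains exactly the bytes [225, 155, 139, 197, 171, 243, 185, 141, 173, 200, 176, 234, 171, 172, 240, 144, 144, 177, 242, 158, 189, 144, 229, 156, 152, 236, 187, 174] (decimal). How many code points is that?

Byte at offset 0: 0xE1 = 11100001 → 3-byte char (#1). Advance 3.
Byte at offset 3: 0xC5 = 11000101 → 2-byte char (#2). Advance 2.
Byte at offset 5: 0xF3 = 11110011 → 4-byte char (#3). Advance 4.
Byte at offset 9: 0xC8 = 11001000 → 2-byte char (#4). Advance 2.
Byte at offset 11: 0xEA = 11101010 → 3-byte char (#5). Advance 3.
Byte at offset 14: 0xF0 = 11110000 → 4-byte char (#6). Advance 4.
Byte at offset 18: 0xF2 = 11110010 → 4-byte char (#7). Advance 4.
Byte at offset 22: 0xE5 = 11100101 → 3-byte char (#8). Advance 3.
Byte at offset 25: 0xEC = 11101100 → 3-byte char (#9). Advance 3.
Reached end at offset 28 after 9 code points.

9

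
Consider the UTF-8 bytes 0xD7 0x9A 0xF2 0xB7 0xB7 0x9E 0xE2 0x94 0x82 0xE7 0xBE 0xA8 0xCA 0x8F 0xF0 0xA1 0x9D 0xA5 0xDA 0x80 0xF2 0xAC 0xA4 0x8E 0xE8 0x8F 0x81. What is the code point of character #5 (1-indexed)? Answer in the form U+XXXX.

Offset 0: leading byte 0xD7 = 11010111 → 2-byte char #1 = D7 9A.
Offset 2: leading byte 0xF2 = 11110010 → 4-byte char #2 = F2 B7 B7 9E.
Offset 6: leading byte 0xE2 = 11100010 → 3-byte char #3 = E2 94 82.
Offset 9: leading byte 0xE7 = 11100111 → 3-byte char #4 = E7 BE A8.
Offset 12: leading byte 0xCA = 11001010 → 2-byte char #5 = CA 8F.
Leading byte 0xCA = 11001010 matches 110xxxxx → 2-byte sequence.
Byte 1: 0xCA = 11001010, payload 01010 (5 bits).
Byte 2: 0x8F = 10001111 (10xxxxxx ✓), payload 001111.
Concatenate: 01010001111 = 0x28F (11 bits → U+028F).

U+028F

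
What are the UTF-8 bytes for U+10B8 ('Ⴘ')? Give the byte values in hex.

E1 82 B8

U+10B8 = 0x10B8 = 4280 decimal. In range U+0800–U+FFFF → 3-byte form: 1110xxxx 10xxxxxx 10xxxxxx.
Binary (16 bits): 0001000010111000.
Split 4+6+6: 0001 | 000010 | 111000.
Byte 1: 11100001 = 0xE1.
Byte 2: 10000010 = 0x82.
Byte 3: 10111000 = 0xB8.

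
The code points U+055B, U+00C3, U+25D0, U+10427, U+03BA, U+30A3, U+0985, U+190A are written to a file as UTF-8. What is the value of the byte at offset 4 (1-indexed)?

1-indexed offset 4 is 0-indexed offset 3.
U+055B → 2-byte form D5 9B at offsets 0–1.
U+00C3 → 2-byte form C3 83 at offsets 2–3.
Offset 3 falls in char 2's range; it's byte 2 of C3 83 = 0x83.

0x83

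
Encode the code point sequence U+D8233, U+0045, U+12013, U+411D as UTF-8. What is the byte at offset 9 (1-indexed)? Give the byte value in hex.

1-indexed offset 9 is 0-indexed offset 8.
U+D8233 → 4-byte form F3 98 88 B3 at offsets 0–3.
U+0045 → 1-byte form 45 at offsets 4–4.
U+12013 → 4-byte form F0 92 80 93 at offsets 5–8.
Offset 8 falls in char 3's range; it's byte 4 of F0 92 80 93 = 0x93.

0x93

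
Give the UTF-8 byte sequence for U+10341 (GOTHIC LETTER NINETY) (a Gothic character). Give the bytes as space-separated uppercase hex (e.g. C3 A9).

F0 90 8D 81

U+10341 = 0x10341 = 66369 decimal. In range U+10000–U+10FFFF → 4-byte form: 11110xxx 10xxxxxx 10xxxxxx 10xxxxxx.
Binary (21 bits): 000010000001101000001.
Split 3+6+6+6: 000 | 010000 | 001101 | 000001.
Byte 1: 11110000 = 0xF0.
Byte 2: 10010000 = 0x90.
Byte 3: 10001101 = 0x8D.
Byte 4: 10000001 = 0x81.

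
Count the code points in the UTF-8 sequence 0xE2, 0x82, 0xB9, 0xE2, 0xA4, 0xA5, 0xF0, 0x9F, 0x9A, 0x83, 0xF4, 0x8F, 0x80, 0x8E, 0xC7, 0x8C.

5

Byte at offset 0: 0xE2 = 11100010 → 3-byte char (#1). Advance 3.
Byte at offset 3: 0xE2 = 11100010 → 3-byte char (#2). Advance 3.
Byte at offset 6: 0xF0 = 11110000 → 4-byte char (#3). Advance 4.
Byte at offset 10: 0xF4 = 11110100 → 4-byte char (#4). Advance 4.
Byte at offset 14: 0xC7 = 11000111 → 2-byte char (#5). Advance 2.
Reached end at offset 16 after 5 code points.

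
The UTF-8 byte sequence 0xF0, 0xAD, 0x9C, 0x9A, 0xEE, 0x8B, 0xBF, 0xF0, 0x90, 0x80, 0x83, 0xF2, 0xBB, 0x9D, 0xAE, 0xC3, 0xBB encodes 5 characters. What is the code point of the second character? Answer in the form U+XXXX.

Offset 0: leading byte 0xF0 = 11110000 → 4-byte char #1 = F0 AD 9C 9A.
Offset 4: leading byte 0xEE = 11101110 → 3-byte char #2 = EE 8B BF.
Leading byte 0xEE = 11101110 matches 1110xxxx → 3-byte sequence.
Byte 1: 0xEE = 11101110, payload 1110 (4 bits).
Byte 2: 0x8B = 10001011 (10xxxxxx ✓), payload 001011.
Byte 3: 0xBF = 10111111 (10xxxxxx ✓), payload 111111.
Concatenate: 1110001011111111 = 0xE2FF (16 bits → U+E2FF).

U+E2FF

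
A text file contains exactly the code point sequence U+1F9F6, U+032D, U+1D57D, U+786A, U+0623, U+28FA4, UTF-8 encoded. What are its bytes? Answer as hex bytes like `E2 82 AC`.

F0 9F A7 B6 CC AD F0 9D 95 BD E7 A1 AA D8 A3 F0 A8 BE A4

U+1F9F6: 4-byte form → F0 9F A7 B6.
U+032D: 2-byte form → CC AD.
U+1D57D: 4-byte form → F0 9D 95 BD.
U+786A: 3-byte form → E7 A1 AA.
U+0623: 2-byte form → D8 A3.
U+28FA4: 4-byte form → F0 A8 BE A4.
Concatenated (19 bytes): F0 9F A7 B6 CC AD F0 9D 95 BD E7 A1 AA D8 A3 F0 A8 BE A4.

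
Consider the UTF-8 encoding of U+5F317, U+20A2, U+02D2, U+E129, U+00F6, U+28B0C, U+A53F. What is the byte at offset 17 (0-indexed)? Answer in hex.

0x8C

U+5F317 → 4-byte form F1 9F 8C 97 at offsets 0–3.
U+20A2 → 3-byte form E2 82 A2 at offsets 4–6.
U+02D2 → 2-byte form CB 92 at offsets 7–8.
U+E129 → 3-byte form EE 84 A9 at offsets 9–11.
U+00F6 → 2-byte form C3 B6 at offsets 12–13.
U+28B0C → 4-byte form F0 A8 AC 8C at offsets 14–17.
Offset 17 falls in char 6's range; it's byte 4 of F0 A8 AC 8C = 0x8C.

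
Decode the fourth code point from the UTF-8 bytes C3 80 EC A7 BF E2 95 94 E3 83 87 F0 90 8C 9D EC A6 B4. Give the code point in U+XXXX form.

Offset 0: leading byte 0xC3 = 11000011 → 2-byte char #1 = C3 80.
Offset 2: leading byte 0xEC = 11101100 → 3-byte char #2 = EC A7 BF.
Offset 5: leading byte 0xE2 = 11100010 → 3-byte char #3 = E2 95 94.
Offset 8: leading byte 0xE3 = 11100011 → 3-byte char #4 = E3 83 87.
Leading byte 0xE3 = 11100011 matches 1110xxxx → 3-byte sequence.
Byte 1: 0xE3 = 11100011, payload 0011 (4 bits).
Byte 2: 0x83 = 10000011 (10xxxxxx ✓), payload 000011.
Byte 3: 0x87 = 10000111 (10xxxxxx ✓), payload 000111.
Concatenate: 0011000011000111 = 0x30C7 (16 bits → U+30C7).

U+30C7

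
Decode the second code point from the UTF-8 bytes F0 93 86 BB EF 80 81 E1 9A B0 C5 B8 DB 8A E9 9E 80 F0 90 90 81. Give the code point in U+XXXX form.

Offset 0: leading byte 0xF0 = 11110000 → 4-byte char #1 = F0 93 86 BB.
Offset 4: leading byte 0xEF = 11101111 → 3-byte char #2 = EF 80 81.
Leading byte 0xEF = 11101111 matches 1110xxxx → 3-byte sequence.
Byte 1: 0xEF = 11101111, payload 1111 (4 bits).
Byte 2: 0x80 = 10000000 (10xxxxxx ✓), payload 000000.
Byte 3: 0x81 = 10000001 (10xxxxxx ✓), payload 000001.
Concatenate: 1111000000000001 = 0xF001 (16 bits → U+F001).

U+F001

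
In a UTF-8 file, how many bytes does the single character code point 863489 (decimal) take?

U+D2D01 = 0xD2D01. UTF-8 uses 1 byte below 0x80, 2 below 0x800, 3 below 0x10000, 4 up to 0x10FFFF. 0xD2D01 is in U+10000–U+10FFFF → 4 bytes.

4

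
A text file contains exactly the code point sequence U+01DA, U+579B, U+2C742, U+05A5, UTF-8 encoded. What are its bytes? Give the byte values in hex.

U+01DA: 2-byte form → C7 9A.
U+579B: 3-byte form → E5 9E 9B.
U+2C742: 4-byte form → F0 AC 9D 82.
U+05A5: 2-byte form → D6 A5.
Concatenated (11 bytes): C7 9A E5 9E 9B F0 AC 9D 82 D6 A5.

C7 9A E5 9E 9B F0 AC 9D 82 D6 A5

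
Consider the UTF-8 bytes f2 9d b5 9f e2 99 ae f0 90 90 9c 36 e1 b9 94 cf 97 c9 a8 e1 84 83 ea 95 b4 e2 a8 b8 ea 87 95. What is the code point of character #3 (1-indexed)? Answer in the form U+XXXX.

Offset 0: leading byte 0xF2 = 11110010 → 4-byte char #1 = F2 9D B5 9F.
Offset 4: leading byte 0xE2 = 11100010 → 3-byte char #2 = E2 99 AE.
Offset 7: leading byte 0xF0 = 11110000 → 4-byte char #3 = F0 90 90 9C.
Leading byte 0xF0 = 11110000 matches 11110xxx → 4-byte sequence.
Byte 1: 0xF0 = 11110000, payload 000 (3 bits).
Byte 2: 0x90 = 10010000 (10xxxxxx ✓), payload 010000.
Byte 3: 0x90 = 10010000 (10xxxxxx ✓), payload 010000.
Byte 4: 0x9C = 10011100 (10xxxxxx ✓), payload 011100.
Concatenate: 000010000010000011100 = 0x1041C (21 bits → U+1041C).

U+1041C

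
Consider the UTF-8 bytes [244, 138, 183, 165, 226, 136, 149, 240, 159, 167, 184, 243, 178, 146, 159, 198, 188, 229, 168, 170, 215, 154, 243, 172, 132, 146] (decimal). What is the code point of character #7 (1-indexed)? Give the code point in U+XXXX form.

Offset 0: leading byte 0xF4 = 11110100 → 4-byte char #1 = F4 8A B7 A5.
Offset 4: leading byte 0xE2 = 11100010 → 3-byte char #2 = E2 88 95.
Offset 7: leading byte 0xF0 = 11110000 → 4-byte char #3 = F0 9F A7 B8.
Offset 11: leading byte 0xF3 = 11110011 → 4-byte char #4 = F3 B2 92 9F.
Offset 15: leading byte 0xC6 = 11000110 → 2-byte char #5 = C6 BC.
Offset 17: leading byte 0xE5 = 11100101 → 3-byte char #6 = E5 A8 AA.
Offset 20: leading byte 0xD7 = 11010111 → 2-byte char #7 = D7 9A.
Leading byte 0xD7 = 11010111 matches 110xxxxx → 2-byte sequence.
Byte 1: 0xD7 = 11010111, payload 10111 (5 bits).
Byte 2: 0x9A = 10011010 (10xxxxxx ✓), payload 011010.
Concatenate: 10111011010 = 0x5DA (11 bits → U+05DA).

U+05DA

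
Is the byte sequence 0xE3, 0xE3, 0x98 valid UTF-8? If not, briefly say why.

invalid (non-continuation byte where continuation expected)

Leading byte 0xE3 = 11100011 → 3-byte form.
Byte 2 is 0xE3 = 11100011, which is not 10xxxxxx — expected a continuation byte.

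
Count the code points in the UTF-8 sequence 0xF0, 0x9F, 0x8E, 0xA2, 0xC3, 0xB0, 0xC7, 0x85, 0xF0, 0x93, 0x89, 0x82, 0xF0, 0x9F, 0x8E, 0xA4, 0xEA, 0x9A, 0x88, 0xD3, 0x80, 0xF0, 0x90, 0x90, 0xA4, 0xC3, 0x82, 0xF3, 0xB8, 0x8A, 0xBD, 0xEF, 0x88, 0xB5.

11

Byte at offset 0: 0xF0 = 11110000 → 4-byte char (#1). Advance 4.
Byte at offset 4: 0xC3 = 11000011 → 2-byte char (#2). Advance 2.
Byte at offset 6: 0xC7 = 11000111 → 2-byte char (#3). Advance 2.
Byte at offset 8: 0xF0 = 11110000 → 4-byte char (#4). Advance 4.
Byte at offset 12: 0xF0 = 11110000 → 4-byte char (#5). Advance 4.
Byte at offset 16: 0xEA = 11101010 → 3-byte char (#6). Advance 3.
Byte at offset 19: 0xD3 = 11010011 → 2-byte char (#7). Advance 2.
Byte at offset 21: 0xF0 = 11110000 → 4-byte char (#8). Advance 4.
Byte at offset 25: 0xC3 = 11000011 → 2-byte char (#9). Advance 2.
Byte at offset 27: 0xF3 = 11110011 → 4-byte char (#10). Advance 4.
Byte at offset 31: 0xEF = 11101111 → 3-byte char (#11). Advance 3.
Reached end at offset 34 after 11 code points.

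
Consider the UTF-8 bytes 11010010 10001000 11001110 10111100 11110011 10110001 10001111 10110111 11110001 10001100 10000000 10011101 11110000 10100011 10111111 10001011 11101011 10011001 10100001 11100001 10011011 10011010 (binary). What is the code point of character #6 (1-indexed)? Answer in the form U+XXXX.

Offset 0: leading byte 0xD2 = 11010010 → 2-byte char #1 = D2 88.
Offset 2: leading byte 0xCE = 11001110 → 2-byte char #2 = CE BC.
Offset 4: leading byte 0xF3 = 11110011 → 4-byte char #3 = F3 B1 8F B7.
Offset 8: leading byte 0xF1 = 11110001 → 4-byte char #4 = F1 8C 80 9D.
Offset 12: leading byte 0xF0 = 11110000 → 4-byte char #5 = F0 A3 BF 8B.
Offset 16: leading byte 0xEB = 11101011 → 3-byte char #6 = EB 99 A1.
Leading byte 0xEB = 11101011 matches 1110xxxx → 3-byte sequence.
Byte 1: 0xEB = 11101011, payload 1011 (4 bits).
Byte 2: 0x99 = 10011001 (10xxxxxx ✓), payload 011001.
Byte 3: 0xA1 = 10100001 (10xxxxxx ✓), payload 100001.
Concatenate: 1011011001100001 = 0xB661 (16 bits → U+B661).

U+B661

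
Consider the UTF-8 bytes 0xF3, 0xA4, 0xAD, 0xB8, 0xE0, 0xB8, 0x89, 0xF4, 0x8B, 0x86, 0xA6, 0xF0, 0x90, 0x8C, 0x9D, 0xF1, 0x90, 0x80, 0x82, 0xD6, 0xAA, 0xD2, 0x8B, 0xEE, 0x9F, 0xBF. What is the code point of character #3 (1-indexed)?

U+10B1A6

Offset 0: leading byte 0xF3 = 11110011 → 4-byte char #1 = F3 A4 AD B8.
Offset 4: leading byte 0xE0 = 11100000 → 3-byte char #2 = E0 B8 89.
Offset 7: leading byte 0xF4 = 11110100 → 4-byte char #3 = F4 8B 86 A6.
Leading byte 0xF4 = 11110100 matches 11110xxx → 4-byte sequence.
Byte 1: 0xF4 = 11110100, payload 100 (3 bits).
Byte 2: 0x8B = 10001011 (10xxxxxx ✓), payload 001011.
Byte 3: 0x86 = 10000110 (10xxxxxx ✓), payload 000110.
Byte 4: 0xA6 = 10100110 (10xxxxxx ✓), payload 100110.
Concatenate: 100001011000110100110 = 0x10B1A6 (21 bits → U+10B1A6).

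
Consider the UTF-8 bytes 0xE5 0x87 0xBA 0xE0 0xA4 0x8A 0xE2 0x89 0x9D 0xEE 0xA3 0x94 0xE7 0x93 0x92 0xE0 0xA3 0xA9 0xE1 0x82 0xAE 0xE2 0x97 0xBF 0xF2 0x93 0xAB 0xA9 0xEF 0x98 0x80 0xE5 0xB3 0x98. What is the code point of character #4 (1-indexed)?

U+E8D4

Offset 0: leading byte 0xE5 = 11100101 → 3-byte char #1 = E5 87 BA.
Offset 3: leading byte 0xE0 = 11100000 → 3-byte char #2 = E0 A4 8A.
Offset 6: leading byte 0xE2 = 11100010 → 3-byte char #3 = E2 89 9D.
Offset 9: leading byte 0xEE = 11101110 → 3-byte char #4 = EE A3 94.
Leading byte 0xEE = 11101110 matches 1110xxxx → 3-byte sequence.
Byte 1: 0xEE = 11101110, payload 1110 (4 bits).
Byte 2: 0xA3 = 10100011 (10xxxxxx ✓), payload 100011.
Byte 3: 0x94 = 10010100 (10xxxxxx ✓), payload 010100.
Concatenate: 1110100011010100 = 0xE8D4 (16 bits → U+E8D4).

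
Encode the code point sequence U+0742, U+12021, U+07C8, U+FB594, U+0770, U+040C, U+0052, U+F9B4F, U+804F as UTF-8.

DD 82 F0 92 80 A1 DF 88 F3 BB 96 94 DD B0 D0 8C 52 F3 B9 AD 8F E8 81 8F

U+0742: 2-byte form → DD 82.
U+12021: 4-byte form → F0 92 80 A1.
U+07C8: 2-byte form → DF 88.
U+FB594: 4-byte form → F3 BB 96 94.
U+0770: 2-byte form → DD B0.
U+040C: 2-byte form → D0 8C.
U+0052: 1-byte form → 52.
U+F9B4F: 4-byte form → F3 B9 AD 8F.
U+804F: 3-byte form → E8 81 8F.
Concatenated (24 bytes): DD 82 F0 92 80 A1 DF 88 F3 BB 96 94 DD B0 D0 8C 52 F3 B9 AD 8F E8 81 8F.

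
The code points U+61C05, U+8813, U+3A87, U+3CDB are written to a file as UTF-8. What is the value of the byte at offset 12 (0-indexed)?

U+61C05 → 4-byte form F1 A1 B0 85 at offsets 0–3.
U+8813 → 3-byte form E8 A0 93 at offsets 4–6.
U+3A87 → 3-byte form E3 AA 87 at offsets 7–9.
U+3CDB → 3-byte form E3 B3 9B at offsets 10–12.
Offset 12 falls in char 4's range; it's byte 3 of E3 B3 9B = 0x9B.

0x9B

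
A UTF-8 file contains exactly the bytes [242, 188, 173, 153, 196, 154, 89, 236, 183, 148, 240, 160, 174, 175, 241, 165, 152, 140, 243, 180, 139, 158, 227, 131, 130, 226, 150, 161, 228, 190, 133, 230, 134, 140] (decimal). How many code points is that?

Byte at offset 0: 0xF2 = 11110010 → 4-byte char (#1). Advance 4.
Byte at offset 4: 0xC4 = 11000100 → 2-byte char (#2). Advance 2.
Byte at offset 6: 0x59 = 01011001 → 1-byte char (#3). Advance 1.
Byte at offset 7: 0xEC = 11101100 → 3-byte char (#4). Advance 3.
Byte at offset 10: 0xF0 = 11110000 → 4-byte char (#5). Advance 4.
Byte at offset 14: 0xF1 = 11110001 → 4-byte char (#6). Advance 4.
Byte at offset 18: 0xF3 = 11110011 → 4-byte char (#7). Advance 4.
Byte at offset 22: 0xE3 = 11100011 → 3-byte char (#8). Advance 3.
Byte at offset 25: 0xE2 = 11100010 → 3-byte char (#9). Advance 3.
Byte at offset 28: 0xE4 = 11100100 → 3-byte char (#10). Advance 3.
Byte at offset 31: 0xE6 = 11100110 → 3-byte char (#11). Advance 3.
Reached end at offset 34 after 11 code points.

11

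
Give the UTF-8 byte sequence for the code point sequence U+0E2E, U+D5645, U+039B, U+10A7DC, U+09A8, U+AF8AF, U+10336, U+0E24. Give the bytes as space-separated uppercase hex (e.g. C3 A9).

E0 B8 AE F3 95 99 85 CE 9B F4 8A 9F 9C E0 A6 A8 F2 AF A2 AF F0 90 8C B6 E0 B8 A4

U+0E2E: 3-byte form → E0 B8 AE.
U+D5645: 4-byte form → F3 95 99 85.
U+039B: 2-byte form → CE 9B.
U+10A7DC: 4-byte form → F4 8A 9F 9C.
U+09A8: 3-byte form → E0 A6 A8.
U+AF8AF: 4-byte form → F2 AF A2 AF.
U+10336: 4-byte form → F0 90 8C B6.
U+0E24: 3-byte form → E0 B8 A4.
Concatenated (27 bytes): E0 B8 AE F3 95 99 85 CE 9B F4 8A 9F 9C E0 A6 A8 F2 AF A2 AF F0 90 8C B6 E0 B8 A4.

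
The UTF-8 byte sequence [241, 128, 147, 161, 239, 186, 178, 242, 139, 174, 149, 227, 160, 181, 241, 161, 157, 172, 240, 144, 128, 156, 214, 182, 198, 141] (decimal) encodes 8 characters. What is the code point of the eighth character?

Offset 0: leading byte 0xF1 = 11110001 → 4-byte char #1 = F1 80 93 A1.
Offset 4: leading byte 0xEF = 11101111 → 3-byte char #2 = EF BA B2.
Offset 7: leading byte 0xF2 = 11110010 → 4-byte char #3 = F2 8B AE 95.
Offset 11: leading byte 0xE3 = 11100011 → 3-byte char #4 = E3 A0 B5.
Offset 14: leading byte 0xF1 = 11110001 → 4-byte char #5 = F1 A1 9D AC.
Offset 18: leading byte 0xF0 = 11110000 → 4-byte char #6 = F0 90 80 9C.
Offset 22: leading byte 0xD6 = 11010110 → 2-byte char #7 = D6 B6.
Offset 24: leading byte 0xC6 = 11000110 → 2-byte char #8 = C6 8D.
Leading byte 0xC6 = 11000110 matches 110xxxxx → 2-byte sequence.
Byte 1: 0xC6 = 11000110, payload 00110 (5 bits).
Byte 2: 0x8D = 10001101 (10xxxxxx ✓), payload 001101.
Concatenate: 00110001101 = 0x18D (11 bits → U+018D).

U+018D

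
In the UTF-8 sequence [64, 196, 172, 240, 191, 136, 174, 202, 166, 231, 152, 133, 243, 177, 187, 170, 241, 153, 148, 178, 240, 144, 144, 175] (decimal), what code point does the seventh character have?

U+59532

Offset 0: leading byte 0x40 = 01000000 → 1-byte char #1 = 40.
Offset 1: leading byte 0xC4 = 11000100 → 2-byte char #2 = C4 AC.
Offset 3: leading byte 0xF0 = 11110000 → 4-byte char #3 = F0 BF 88 AE.
Offset 7: leading byte 0xCA = 11001010 → 2-byte char #4 = CA A6.
Offset 9: leading byte 0xE7 = 11100111 → 3-byte char #5 = E7 98 85.
Offset 12: leading byte 0xF3 = 11110011 → 4-byte char #6 = F3 B1 BB AA.
Offset 16: leading byte 0xF1 = 11110001 → 4-byte char #7 = F1 99 94 B2.
Leading byte 0xF1 = 11110001 matches 11110xxx → 4-byte sequence.
Byte 1: 0xF1 = 11110001, payload 001 (3 bits).
Byte 2: 0x99 = 10011001 (10xxxxxx ✓), payload 011001.
Byte 3: 0x94 = 10010100 (10xxxxxx ✓), payload 010100.
Byte 4: 0xB2 = 10110010 (10xxxxxx ✓), payload 110010.
Concatenate: 001011001010100110010 = 0x59532 (21 bits → U+59532).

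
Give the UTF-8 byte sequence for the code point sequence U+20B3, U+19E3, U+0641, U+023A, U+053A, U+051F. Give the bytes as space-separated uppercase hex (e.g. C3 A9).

E2 82 B3 E1 A7 A3 D9 81 C8 BA D4 BA D4 9F

U+20B3: 3-byte form → E2 82 B3.
U+19E3: 3-byte form → E1 A7 A3.
U+0641: 2-byte form → D9 81.
U+023A: 2-byte form → C8 BA.
U+053A: 2-byte form → D4 BA.
U+051F: 2-byte form → D4 9F.
Concatenated (14 bytes): E2 82 B3 E1 A7 A3 D9 81 C8 BA D4 BA D4 9F.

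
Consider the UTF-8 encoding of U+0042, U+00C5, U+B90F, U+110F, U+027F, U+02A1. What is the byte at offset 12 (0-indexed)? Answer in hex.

0xA1

U+0042 → 1-byte form 42 at offsets 0–0.
U+00C5 → 2-byte form C3 85 at offsets 1–2.
U+B90F → 3-byte form EB A4 8F at offsets 3–5.
U+110F → 3-byte form E1 84 8F at offsets 6–8.
U+027F → 2-byte form C9 BF at offsets 9–10.
U+02A1 → 2-byte form CA A1 at offsets 11–12.
Offset 12 falls in char 6's range; it's byte 2 of CA A1 = 0xA1.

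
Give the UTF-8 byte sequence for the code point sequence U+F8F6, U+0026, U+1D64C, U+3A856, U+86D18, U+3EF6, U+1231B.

EF A3 B6 26 F0 9D 99 8C F0 BA A1 96 F2 86 B4 98 E3 BB B6 F0 92 8C 9B

U+F8F6: 3-byte form → EF A3 B6.
U+0026: 1-byte form → 26.
U+1D64C: 4-byte form → F0 9D 99 8C.
U+3A856: 4-byte form → F0 BA A1 96.
U+86D18: 4-byte form → F2 86 B4 98.
U+3EF6: 3-byte form → E3 BB B6.
U+1231B: 4-byte form → F0 92 8C 9B.
Concatenated (23 bytes): EF A3 B6 26 F0 9D 99 8C F0 BA A1 96 F2 86 B4 98 E3 BB B6 F0 92 8C 9B.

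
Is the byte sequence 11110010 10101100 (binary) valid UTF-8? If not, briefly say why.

Leading byte 0xF2 = 11110010 → 4-byte form, but only 2 bytes are present.

invalid (sequence truncated)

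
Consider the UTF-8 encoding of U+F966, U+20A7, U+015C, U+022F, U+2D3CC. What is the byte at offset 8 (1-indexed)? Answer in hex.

0x9C

1-indexed offset 8 is 0-indexed offset 7.
U+F966 → 3-byte form EF A5 A6 at offsets 0–2.
U+20A7 → 3-byte form E2 82 A7 at offsets 3–5.
U+015C → 2-byte form C5 9C at offsets 6–7.
Offset 7 falls in char 3's range; it's byte 2 of C5 9C = 0x9C.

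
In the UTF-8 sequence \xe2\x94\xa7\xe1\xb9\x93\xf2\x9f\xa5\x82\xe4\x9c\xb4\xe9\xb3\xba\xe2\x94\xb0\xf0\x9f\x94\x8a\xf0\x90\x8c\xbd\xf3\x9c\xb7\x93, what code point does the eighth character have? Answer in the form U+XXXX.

U+1033D

Offset 0: leading byte 0xE2 = 11100010 → 3-byte char #1 = E2 94 A7.
Offset 3: leading byte 0xE1 = 11100001 → 3-byte char #2 = E1 B9 93.
Offset 6: leading byte 0xF2 = 11110010 → 4-byte char #3 = F2 9F A5 82.
Offset 10: leading byte 0xE4 = 11100100 → 3-byte char #4 = E4 9C B4.
Offset 13: leading byte 0xE9 = 11101001 → 3-byte char #5 = E9 B3 BA.
Offset 16: leading byte 0xE2 = 11100010 → 3-byte char #6 = E2 94 B0.
Offset 19: leading byte 0xF0 = 11110000 → 4-byte char #7 = F0 9F 94 8A.
Offset 23: leading byte 0xF0 = 11110000 → 4-byte char #8 = F0 90 8C BD.
Leading byte 0xF0 = 11110000 matches 11110xxx → 4-byte sequence.
Byte 1: 0xF0 = 11110000, payload 000 (3 bits).
Byte 2: 0x90 = 10010000 (10xxxxxx ✓), payload 010000.
Byte 3: 0x8C = 10001100 (10xxxxxx ✓), payload 001100.
Byte 4: 0xBD = 10111101 (10xxxxxx ✓), payload 111101.
Concatenate: 000010000001100111101 = 0x1033D (21 bits → U+1033D).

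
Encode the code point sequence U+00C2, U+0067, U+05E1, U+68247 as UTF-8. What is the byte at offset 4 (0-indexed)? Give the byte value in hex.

0xA1

U+00C2 → 2-byte form C3 82 at offsets 0–1.
U+0067 → 1-byte form 67 at offsets 2–2.
U+05E1 → 2-byte form D7 A1 at offsets 3–4.
Offset 4 falls in char 3's range; it's byte 2 of D7 A1 = 0xA1.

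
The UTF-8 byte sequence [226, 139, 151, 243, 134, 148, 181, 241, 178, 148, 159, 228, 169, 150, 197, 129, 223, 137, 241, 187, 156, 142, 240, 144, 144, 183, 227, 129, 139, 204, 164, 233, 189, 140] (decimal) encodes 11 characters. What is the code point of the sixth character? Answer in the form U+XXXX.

U+07C9

Offset 0: leading byte 0xE2 = 11100010 → 3-byte char #1 = E2 8B 97.
Offset 3: leading byte 0xF3 = 11110011 → 4-byte char #2 = F3 86 94 B5.
Offset 7: leading byte 0xF1 = 11110001 → 4-byte char #3 = F1 B2 94 9F.
Offset 11: leading byte 0xE4 = 11100100 → 3-byte char #4 = E4 A9 96.
Offset 14: leading byte 0xC5 = 11000101 → 2-byte char #5 = C5 81.
Offset 16: leading byte 0xDF = 11011111 → 2-byte char #6 = DF 89.
Leading byte 0xDF = 11011111 matches 110xxxxx → 2-byte sequence.
Byte 1: 0xDF = 11011111, payload 11111 (5 bits).
Byte 2: 0x89 = 10001001 (10xxxxxx ✓), payload 001001.
Concatenate: 11111001001 = 0x7C9 (11 bits → U+07C9).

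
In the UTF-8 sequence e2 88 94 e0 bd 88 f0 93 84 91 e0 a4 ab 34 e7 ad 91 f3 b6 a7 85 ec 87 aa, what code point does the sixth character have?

Offset 0: leading byte 0xE2 = 11100010 → 3-byte char #1 = E2 88 94.
Offset 3: leading byte 0xE0 = 11100000 → 3-byte char #2 = E0 BD 88.
Offset 6: leading byte 0xF0 = 11110000 → 4-byte char #3 = F0 93 84 91.
Offset 10: leading byte 0xE0 = 11100000 → 3-byte char #4 = E0 A4 AB.
Offset 13: leading byte 0x34 = 00110100 → 1-byte char #5 = 34.
Offset 14: leading byte 0xE7 = 11100111 → 3-byte char #6 = E7 AD 91.
Leading byte 0xE7 = 11100111 matches 1110xxxx → 3-byte sequence.
Byte 1: 0xE7 = 11100111, payload 0111 (4 bits).
Byte 2: 0xAD = 10101101 (10xxxxxx ✓), payload 101101.
Byte 3: 0x91 = 10010001 (10xxxxxx ✓), payload 010001.
Concatenate: 0111101101010001 = 0x7B51 (16 bits → U+7B51).

U+7B51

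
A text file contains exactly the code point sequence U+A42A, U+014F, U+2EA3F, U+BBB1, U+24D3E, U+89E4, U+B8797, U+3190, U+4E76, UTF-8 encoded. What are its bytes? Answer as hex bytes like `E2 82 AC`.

EA 90 AA C5 8F F0 AE A8 BF EB AE B1 F0 A4 B4 BE E8 A7 A4 F2 B8 9E 97 E3 86 90 E4 B9 B6

U+A42A: 3-byte form → EA 90 AA.
U+014F: 2-byte form → C5 8F.
U+2EA3F: 4-byte form → F0 AE A8 BF.
U+BBB1: 3-byte form → EB AE B1.
U+24D3E: 4-byte form → F0 A4 B4 BE.
U+89E4: 3-byte form → E8 A7 A4.
U+B8797: 4-byte form → F2 B8 9E 97.
U+3190: 3-byte form → E3 86 90.
U+4E76: 3-byte form → E4 B9 B6.
Concatenated (29 bytes): EA 90 AA C5 8F F0 AE A8 BF EB AE B1 F0 A4 B4 BE E8 A7 A4 F2 B8 9E 97 E3 86 90 E4 B9 B6.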